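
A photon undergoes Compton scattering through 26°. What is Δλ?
0.2456 pm

Using the Compton scattering formula:
Δλ = λ_C(1 - cos θ)

where λ_C = h/(m_e·c) ≈ 2.4263 pm is the Compton wavelength of an electron.

For θ = 26°:
cos(26°) = 0.8988
1 - cos(26°) = 0.1012

Δλ = 2.4263 × 0.1012
Δλ = 0.2456 pm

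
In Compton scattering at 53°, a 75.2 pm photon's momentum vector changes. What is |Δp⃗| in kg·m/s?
7.8139e-24 kg·m/s

Photon momentum magnitude is p = h/λ.

Initial momentum:
p₀ = h/λ = 6.6261e-34/7.5200e-11 = 8.8113e-24 kg·m/s

After scattering:
λ' = λ + Δλ = 75.2 + 0.9661 = 76.1661 pm
p' = h/λ' = 6.6261e-34/7.6166e-11 = 8.6995e-24 kg·m/s

Momentum is a vector; the scattered photon's direction makes angle θ = 53° with the incident direction. The magnitude of the vector change Δp⃗ = p⃗₀ − p⃗' is found from the law of cosines:
|Δp⃗|² = p₀² + p'² − 2p₀p'cos θ
|Δp⃗|² = (8.8113e-24)² + (8.6995e-24)² − 2·8.8113e-24·8.6995e-24·cos(53°)
|Δp⃗| = 7.8139e-24 kg·m/s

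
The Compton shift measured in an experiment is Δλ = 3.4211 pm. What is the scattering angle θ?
114.20°

From the Compton formula Δλ = λ_C(1 - cos θ), we can solve for θ:

cos θ = 1 - Δλ/λ_C

Given:
- Δλ = 3.4211 pm
- λ_C = h/(m_e·c) ≈ 2.42631024 pm

cos θ = 1 - 3.4211/2.42631024
cos θ = 1 - 1.410001
cos θ = -0.410001

θ = arccos(-0.410001)
θ = 114.20°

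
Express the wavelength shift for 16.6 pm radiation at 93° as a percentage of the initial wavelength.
15.3813%

Calculate the Compton shift:
Δλ = λ_C(1 - cos(93°))
Δλ = 2.4263 × (1 - cos(93°))
Δλ = 2.4263 × 1.0523
Δλ = 2.5533 pm

Percentage change:
(Δλ/λ₀) × 100 = (2.5533/16.6) × 100
= 15.3813%

(Intermediate values are shown rounded; full precision is carried through to the final answer.)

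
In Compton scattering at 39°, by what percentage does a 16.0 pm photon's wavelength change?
3.3795%

Calculate the Compton shift:
Δλ = λ_C(1 - cos(39°))
Δλ = 2.4263 × (1 - cos(39°))
Δλ = 2.4263 × 0.2229
Δλ = 0.5407 pm

Percentage change:
(Δλ/λ₀) × 100 = (0.5407/16.0) × 100
= 3.3795%

(Intermediate values are shown rounded; full precision is carried through to the final answer.)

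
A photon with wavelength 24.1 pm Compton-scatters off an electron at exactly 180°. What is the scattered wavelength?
28.9526 pm

Using the Compton formula: λ' = λ + λ_C(1 − cos θ)

For θ = 180°, cos θ = -1 (exact) = -1.0000, so:
1 − cos 180° = 1 − (-1) = 2.0000

Δλ = λ_C × 2.0000 = 2.4263 × 2.0000 = 4.8526 pm

λ' = 24.1 + 4.8526 = 28.9526 pm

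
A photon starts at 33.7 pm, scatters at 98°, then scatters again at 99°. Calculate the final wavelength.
39.2699 pm

Apply Compton shift twice:

First scattering at θ₁ = 98°:
Δλ₁ = λ_C(1 - cos(98°))
Δλ₁ = 2.4263 × 1.1392
Δλ₁ = 2.7640 pm

After first scattering:
λ₁ = 33.7 + 2.7640 = 36.4640 pm

Second scattering at θ₂ = 99°:
Δλ₂ = λ_C(1 - cos(99°))
Δλ₂ = 2.4263 × 1.1564
Δλ₂ = 2.8059 pm

Final wavelength:
λ₂ = 36.4640 + 2.8059 = 39.2699 pm

Total shift: Δλ_total = 2.7640 + 2.8059 = 5.5699 pm

(Intermediate values are shown rounded; full precision is carried through to the final answer.)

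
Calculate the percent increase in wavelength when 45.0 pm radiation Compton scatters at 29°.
0.6760%

Calculate the Compton shift:
Δλ = λ_C(1 - cos(29°))
Δλ = 2.4263 × (1 - cos(29°))
Δλ = 2.4263 × 0.1254
Δλ = 0.3042 pm

Percentage change:
(Δλ/λ₀) × 100 = (0.3042/45.0) × 100
= 0.6760%

(Intermediate values are shown rounded; full precision is carried through to the final answer.)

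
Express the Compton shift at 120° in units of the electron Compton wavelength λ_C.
1.5000 λ_C

The Compton shift formula is:
Δλ = λ_C(1 - cos θ)

Dividing both sides by λ_C:
Δλ/λ_C = 1 - cos θ

For θ = 120°:
Δλ/λ_C = 1 - cos(120°)
Δλ/λ_C = 1 - -0.5000
Δλ/λ_C = 1.5000

This means the shift is 1.5000 × λ_C = 3.6395 pm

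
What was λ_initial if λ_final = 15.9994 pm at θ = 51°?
15.1000 pm

From λ' = λ + Δλ, we have λ = λ' - Δλ

First calculate the Compton shift:
Δλ = λ_C(1 - cos θ)
Δλ = 2.4263 × (1 - cos(51°))
Δλ = 2.4263 × 0.3707
Δλ = 0.8994 pm

Initial wavelength:
λ = λ' - Δλ
λ = 15.9994 - 0.8994
λ = 15.1000 pm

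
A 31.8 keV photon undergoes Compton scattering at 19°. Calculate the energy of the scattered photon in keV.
31.6925 keV

First convert energy to wavelength:
λ = hc/E, with hc ≈ 1239.842 keV·pm (i.e. 1239.842 eV·nm)

For E = 31.8 keV = 31800 eV:
λ = 1239.842 keV·pm / 31.8 keV
λ = 38.9887 pm

Calculate the Compton shift:
Δλ = λ_C(1 - cos(19°)) = 2.4263 × 0.0545
Δλ = 0.1322 pm

Final wavelength:
λ' = 38.9887 + 0.1322 = 39.1209 pm

Final energy:
E' = hc/λ' = 1239.842 / 39.1209 = 31.6925 keV

(Intermediate values are shown rounded; full precision is carried through to the final answer.)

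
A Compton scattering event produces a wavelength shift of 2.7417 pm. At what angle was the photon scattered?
97.47°

From the Compton formula Δλ = λ_C(1 - cos θ), we can solve for θ:

cos θ = 1 - Δλ/λ_C

Given:
- Δλ = 2.7417 pm
- λ_C = h/(m_e·c) ≈ 2.42631024 pm

cos θ = 1 - 2.7417/2.42631024
cos θ = 1 - 1.129987
cos θ = -0.129987

θ = arccos(-0.129987)
θ = 97.47°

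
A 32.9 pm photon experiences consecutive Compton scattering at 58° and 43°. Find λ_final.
34.6924 pm

Apply Compton shift twice:

First scattering at θ₁ = 58°:
Δλ₁ = λ_C(1 - cos(58°))
Δλ₁ = 2.4263 × 0.4701
Δλ₁ = 1.1406 pm

After first scattering:
λ₁ = 32.9 + 1.1406 = 34.0406 pm

Second scattering at θ₂ = 43°:
Δλ₂ = λ_C(1 - cos(43°))
Δλ₂ = 2.4263 × 0.2686
Δλ₂ = 0.6518 pm

Final wavelength:
λ₂ = 34.0406 + 0.6518 = 34.6924 pm

Total shift: Δλ_total = 1.1406 + 0.6518 = 1.7924 pm

(Intermediate values are shown rounded; full precision is carried through to the final answer.)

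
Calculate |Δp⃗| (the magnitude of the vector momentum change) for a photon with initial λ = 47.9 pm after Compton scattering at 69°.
1.5428e-23 kg·m/s

Photon momentum magnitude is p = h/λ.

Initial momentum:
p₀ = h/λ = 6.6261e-34/4.7900e-11 = 1.3833e-23 kg·m/s

After scattering:
λ' = λ + Δλ = 47.9 + 1.5568 = 49.4568 pm
p' = h/λ' = 6.6261e-34/4.9457e-11 = 1.3398e-23 kg·m/s

Momentum is a vector; the scattered photon's direction makes angle θ = 69° with the incident direction. The magnitude of the vector change Δp⃗ = p⃗₀ − p⃗' is found from the law of cosines:
|Δp⃗|² = p₀² + p'² − 2p₀p'cos θ
|Δp⃗|² = (1.3833e-23)² + (1.3398e-23)² − 2·1.3833e-23·1.3398e-23·cos(69°)
|Δp⃗| = 1.5428e-23 kg·m/s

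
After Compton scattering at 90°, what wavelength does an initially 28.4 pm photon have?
30.8263 pm

Using the Compton formula: λ' = λ + λ_C(1 − cos θ)

For θ = 90°, cos θ = 0 (exact) = 0.0000, so:
1 − cos 90° = 1 − (0) = 1.0000

Δλ = λ_C × 1.0000 = 2.4263 × 1.0000 = 2.4263 pm

λ' = 28.4 + 2.4263 = 30.8263 pm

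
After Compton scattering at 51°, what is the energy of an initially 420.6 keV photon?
322.2732 keV

First convert energy to wavelength:
λ = hc/E, with hc ≈ 1239.842 keV·pm (i.e. 1239.842 eV·nm)

For E = 420.6 keV = 420600 eV:
λ = 1239.842 keV·pm / 420.6 keV
λ = 2.9478 pm

Calculate the Compton shift:
Δλ = λ_C(1 - cos(51°)) = 2.4263 × 0.3707
Δλ = 0.8994 pm

Final wavelength:
λ' = 2.9478 + 0.8994 = 3.8472 pm

Final energy:
E' = hc/λ' = 1239.842 / 3.8472 = 322.2732 keV

(Intermediate values are shown rounded; full precision is carried through to the final answer.)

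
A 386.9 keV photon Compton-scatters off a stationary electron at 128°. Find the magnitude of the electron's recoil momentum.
2.7401e-22 kg·m/s

The electron is initially at rest, so by conservation of momentum:
p⃗_e = p⃗₀ − p⃗'  (incident photon momentum minus scattered photon momentum)

Photon momentum magnitudes (p = h/λ = E/c):
λ₀ = hc/E₀ = 3.2046 pm → p₀ = h/λ₀ = 2.0677e-22 kg·m/s
Δλ = λ_C(1 − cos 128°) = 3.9201 pm
λ' = 7.1247 pm → p' = h/λ' = 9.3002e-23 kg·m/s

The scattered photon makes angle θ = 128° with the incident direction, so by the law of cosines:
|p⃗_e|² = p₀² + p'² − 2p₀p'cos θ
|p⃗_e|² = (2.0677e-22)² + (9.3002e-23)² − 2·2.0677e-22·9.3002e-23·cos(128°)
|p⃗_e| = 2.7401e-22 kg·m/s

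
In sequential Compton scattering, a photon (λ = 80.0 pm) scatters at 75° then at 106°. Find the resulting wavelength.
84.8934 pm

Apply Compton shift twice:

First scattering at θ₁ = 75°:
Δλ₁ = λ_C(1 - cos(75°))
Δλ₁ = 2.4263 × 0.7412
Δλ₁ = 1.7983 pm

After first scattering:
λ₁ = 80.0 + 1.7983 = 81.7983 pm

Second scattering at θ₂ = 106°:
Δλ₂ = λ_C(1 - cos(106°))
Δλ₂ = 2.4263 × 1.2756
Δλ₂ = 3.0951 pm

Final wavelength:
λ₂ = 81.7983 + 3.0951 = 84.8934 pm

Total shift: Δλ_total = 1.7983 + 3.0951 = 4.8934 pm

(Intermediate values are shown rounded; full precision is carried through to the final answer.)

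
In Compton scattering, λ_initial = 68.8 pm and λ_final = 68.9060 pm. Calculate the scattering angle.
17.00°

First find the wavelength shift:
Δλ = λ' - λ = 68.9060 - 68.8 = 0.1060 pm

Using Δλ = λ_C(1 - cos θ), with λ_C = h/(m_e·c) ≈ 2.42631024 pm:
cos θ = 1 - Δλ/λ_C
cos θ = 1 - 0.1060/2.42631024
cos θ = 0.956312

θ = arccos(0.956312)
θ = 17.00°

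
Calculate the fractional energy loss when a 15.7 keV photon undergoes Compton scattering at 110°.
0.0396 (or 3.96%)

Calculate initial and final photon energies:

Initial: E₀ = 15.7 keV → λ₀ = 78.9708 pm
Compton shift: Δλ = 3.2562 pm
Final wavelength: λ' = 82.2270 pm
Final energy: E' = 15.0783 keV

Fractional energy loss:
(E₀ - E')/E₀ = (15.7000 - 15.0783)/15.7000
= 0.6217/15.7000
= 0.0396
= 3.96%

(Intermediate values are shown rounded; full precision is carried through to the final answer.)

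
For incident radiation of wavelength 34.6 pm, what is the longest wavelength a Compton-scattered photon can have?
39.4526 pm (at θ = 180°)

The Compton shift is Δλ = λ_C(1 − cos θ).

Since cos θ ranges from −1 to 1, the factor (1 − cos θ) ranges from 0 to 2; the maximum shift occurs at θ = 180° (backscattering):
Δλ_max = 2λ_C = 2 × 2.4263 pm = 4.8526 pm

Maximum scattered wavelength:
λ'_max = λ₀ + Δλ_max = 34.6 + 4.8526 = 39.4526 pm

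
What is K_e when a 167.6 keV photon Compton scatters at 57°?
21.7786 keV

By energy conservation: K_e = E_initial - E_final

First find the scattered photon energy:
Initial wavelength: λ = hc/E = 7.3976 pm
Compton shift: Δλ = λ_C(1 - cos(57°)) = 1.1048 pm
Final wavelength: λ' = 7.3976 + 1.1048 = 8.5025 pm
Final photon energy: E' = hc/λ' = 145.8214 keV

Electron kinetic energy:
K_e = E - E' = 167.6000 - 145.8214 = 21.7786 keV

(Intermediate values are shown rounded; full precision is carried through to the final answer.)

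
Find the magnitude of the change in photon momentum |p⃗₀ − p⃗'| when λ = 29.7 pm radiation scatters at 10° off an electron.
3.8866e-24 kg·m/s

Photon momentum magnitude is p = h/λ.

Initial momentum:
p₀ = h/λ = 6.6261e-34/2.9700e-11 = 2.2310e-23 kg·m/s

After scattering:
λ' = λ + Δλ = 29.7 + 0.0369 = 29.7369 pm
p' = h/λ' = 6.6261e-34/2.9737e-11 = 2.2282e-23 kg·m/s

Momentum is a vector; the scattered photon's direction makes angle θ = 10° with the incident direction. The magnitude of the vector change Δp⃗ = p⃗₀ − p⃗' is found from the law of cosines:
|Δp⃗|² = p₀² + p'² − 2p₀p'cos θ
|Δp⃗|² = (2.2310e-23)² + (2.2282e-23)² − 2·2.2310e-23·2.2282e-23·cos(10°)
|Δp⃗| = 3.8866e-24 kg·m/s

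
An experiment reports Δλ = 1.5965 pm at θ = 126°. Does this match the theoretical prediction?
No, inconsistent

Calculate the expected shift for θ = 126°:

Δλ_expected = λ_C(1 - cos(126°))
Δλ_expected = 2.4263 × (1 - cos(126°))
Δλ_expected = 2.4263 × 1.5878
Δλ_expected = 3.8525 pm

Given shift: 1.5965 pm
Expected shift: 3.8525 pm
Difference: 2.2560 pm

The values do not match. The given shift corresponds to θ ≈ 70.0°, not 126°.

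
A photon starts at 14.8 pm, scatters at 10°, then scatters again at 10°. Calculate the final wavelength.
14.8737 pm

Apply Compton shift twice:

First scattering at θ₁ = 10°:
Δλ₁ = λ_C(1 - cos(10°))
Δλ₁ = 2.4263 × 0.0152
Δλ₁ = 0.0369 pm

After first scattering:
λ₁ = 14.8 + 0.0369 = 14.8369 pm

Second scattering at θ₂ = 10°:
Δλ₂ = λ_C(1 - cos(10°))
Δλ₂ = 2.4263 × 0.0152
Δλ₂ = 0.0369 pm

Final wavelength:
λ₂ = 14.8369 + 0.0369 = 14.8737 pm

Total shift: Δλ_total = 0.0369 + 0.0369 = 0.0737 pm

(Intermediate values are shown rounded; full precision is carried through to the final answer.)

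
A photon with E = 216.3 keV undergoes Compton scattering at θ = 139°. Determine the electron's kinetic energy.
92.1857 keV

By energy conservation: K_e = E_initial - E_final

First find the scattered photon energy:
Initial wavelength: λ = hc/E = 5.7320 pm
Compton shift: Δλ = λ_C(1 - cos(139°)) = 4.2575 pm
Final wavelength: λ' = 5.7320 + 4.2575 = 9.9895 pm
Final photon energy: E' = hc/λ' = 124.1143 keV

Electron kinetic energy:
K_e = E - E' = 216.3000 - 124.1143 = 92.1857 keV

(Intermediate values are shown rounded; full precision is carried through to the final answer.)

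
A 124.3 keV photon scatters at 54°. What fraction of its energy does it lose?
0.0911 (or 9.11%)

Calculate initial and final photon energies:

Initial: E₀ = 124.3 keV → λ₀ = 9.9746 pm
Compton shift: Δλ = 1.0002 pm
Final wavelength: λ' = 10.9748 pm
Final energy: E' = 112.9722 keV

Fractional energy loss:
(E₀ - E')/E₀ = (124.3000 - 112.9722)/124.3000
= 11.3278/124.3000
= 0.0911
= 9.11%

(Intermediate values are shown rounded; full precision is carried through to the final answer.)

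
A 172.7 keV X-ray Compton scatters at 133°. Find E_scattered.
110.1082 keV

First convert energy to wavelength:
λ = hc/E, with hc ≈ 1239.842 keV·pm (i.e. 1239.842 eV·nm)

For E = 172.7 keV = 172700 eV:
λ = 1239.842 keV·pm / 172.7 keV
λ = 7.1792 pm

Calculate the Compton shift:
Δλ = λ_C(1 - cos(133°)) = 2.4263 × 1.6820
Δλ = 4.0810 pm

Final wavelength:
λ' = 7.1792 + 4.0810 = 11.2602 pm

Final energy:
E' = hc/λ' = 1239.842 / 11.2602 = 110.1082 keV

(Intermediate values are shown rounded; full precision is carried through to the final answer.)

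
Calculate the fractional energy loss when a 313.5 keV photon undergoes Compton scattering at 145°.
0.5274 (or 52.74%)

Calculate initial and final photon energies:

Initial: E₀ = 313.5 keV → λ₀ = 3.9548 pm
Compton shift: Δλ = 4.4138 pm
Final wavelength: λ' = 8.3687 pm
Final energy: E' = 148.1529 keV

Fractional energy loss:
(E₀ - E')/E₀ = (313.5000 - 148.1529)/313.5000
= 165.3471/313.5000
= 0.5274
= 52.74%

(Intermediate values are shown rounded; full precision is carried through to the final answer.)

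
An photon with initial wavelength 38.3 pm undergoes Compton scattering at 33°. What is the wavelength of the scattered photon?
38.6914 pm

Using the Compton scattering formula:
λ' = λ + Δλ = λ + λ_C(1 - cos θ)

Given:
- Initial wavelength λ = 38.3 pm
- Scattering angle θ = 33°
- Compton wavelength λ_C ≈ 2.4263 pm

Calculate the shift:
Δλ = 2.4263 × (1 - cos(33°))
Δλ = 2.4263 × 0.1613
Δλ = 0.3914 pm

Final wavelength:
λ' = 38.3 + 0.3914 = 38.6914 pm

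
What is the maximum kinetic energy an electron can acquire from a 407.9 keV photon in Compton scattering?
250.8027 keV

Maximum energy transfer occurs at θ = 180° (backscattering).

Initial photon: E₀ = 407.9 keV → λ₀ = 3.0396 pm

Maximum Compton shift (at 180°):
Δλ_max = 2λ_C = 2 × 2.4263 = 4.8526 pm

Final wavelength:
λ' = 3.0396 + 4.8526 = 7.8922 pm

Minimum photon energy (maximum energy to electron):
E'_min = hc/λ' = 157.0973 keV

Maximum electron kinetic energy:
K_max = E₀ - E'_min = 407.9000 - 157.0973 = 250.8027 keV

(Intermediate values are shown rounded; full precision is carried through to the final answer.)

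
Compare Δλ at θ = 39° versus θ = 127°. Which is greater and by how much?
127° produces the larger shift by a factor of 7.188

Calculate both shifts using Δλ = λ_C(1 - cos θ):

For θ₁ = 39°:
Δλ₁ = 2.4263 × (1 - cos(39°))
Δλ₁ = 2.4263 × 0.2229
Δλ₁ = 0.5407 pm

For θ₂ = 127°:
Δλ₂ = 2.4263 × (1 - cos(127°))
Δλ₂ = 2.4263 × 1.6018
Δλ₂ = 3.8865 pm

The 127° angle produces the larger shift.
Ratio: 3.8865/0.5407 = 7.188

(Intermediate values are shown rounded; full precision is carried through to the final answer.)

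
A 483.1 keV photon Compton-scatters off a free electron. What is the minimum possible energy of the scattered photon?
167.1160 keV (at θ = 180°)

The scattered photon has minimum energy when its wavelength is maximum, i.e., when the Compton shift Δλ = λ_C(1 − cos θ) is maximum. This occurs at θ = 180° (backscattering), giving Δλ_max = 2λ_C = 4.8526 pm.

Initial wavelength: λ₀ = hc/E₀ = 2.5664 pm
Maximum final wavelength: λ'_max = λ₀ + 2λ_C = 2.5664 + 4.8526 = 7.4190 pm
Minimum final energy: E'_min = hc/λ'_max = 167.1160 keV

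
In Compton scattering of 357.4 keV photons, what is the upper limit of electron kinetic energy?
208.4106 keV

Maximum energy transfer occurs at θ = 180° (backscattering).

Initial photon: E₀ = 357.4 keV → λ₀ = 3.4691 pm

Maximum Compton shift (at 180°):
Δλ_max = 2λ_C = 2 × 2.4263 = 4.8526 pm

Final wavelength:
λ' = 3.4691 + 4.8526 = 8.3217 pm

Minimum photon energy (maximum energy to electron):
E'_min = hc/λ' = 148.9894 keV

Maximum electron kinetic energy:
K_max = E₀ - E'_min = 357.4000 - 148.9894 = 208.4106 keV

(Intermediate values are shown rounded; full precision is carried through to the final answer.)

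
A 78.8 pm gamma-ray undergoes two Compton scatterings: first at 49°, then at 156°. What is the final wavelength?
84.2774 pm

Apply Compton shift twice:

First scattering at θ₁ = 49°:
Δλ₁ = λ_C(1 - cos(49°))
Δλ₁ = 2.4263 × 0.3439
Δλ₁ = 0.8345 pm

After first scattering:
λ₁ = 78.8 + 0.8345 = 79.6345 pm

Second scattering at θ₂ = 156°:
Δλ₂ = λ_C(1 - cos(156°))
Δλ₂ = 2.4263 × 1.9135
Δλ₂ = 4.6429 pm

Final wavelength:
λ₂ = 79.6345 + 4.6429 = 84.2774 pm

Total shift: Δλ_total = 0.8345 + 4.6429 = 5.4774 pm

(Intermediate values are shown rounded; full precision is carried through to the final answer.)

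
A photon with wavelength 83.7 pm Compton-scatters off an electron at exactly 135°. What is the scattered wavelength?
87.8420 pm

Using the Compton formula: λ' = λ + λ_C(1 − cos θ)

For θ = 135°, cos θ = -√2/2 (exact) ≈ -0.7071, so:
1 − cos 135° = 1 − (-√2/2) ≈ 1.7071

Δλ = λ_C × 1.7071 = 2.4263 × 1.7071 = 4.1420 pm

λ' = 83.7 + 4.1420 = 87.8420 pm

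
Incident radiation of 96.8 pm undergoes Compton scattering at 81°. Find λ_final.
98.8468 pm

Using the Compton scattering formula:
λ' = λ + Δλ = λ + λ_C(1 - cos θ)

Given:
- Initial wavelength λ = 96.8 pm
- Scattering angle θ = 81°
- Compton wavelength λ_C ≈ 2.4263 pm

Calculate the shift:
Δλ = 2.4263 × (1 - cos(81°))
Δλ = 2.4263 × 0.8436
Δλ = 2.0468 pm

Final wavelength:
λ' = 96.8 + 2.0468 = 98.8468 pm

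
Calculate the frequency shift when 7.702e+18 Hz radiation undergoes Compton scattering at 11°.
8.811e+15 Hz (decrease)

Convert frequency to wavelength (c = 299792458 m/s):
λ₀ = c/f₀ = 299792458/7.702e+18 = 3.8923975e-11 m = 38.9240 pm

Calculate Compton shift:
Δλ = λ_C(1 - cos(11°)) = 0.0446 pm

Final wavelength:
λ' = λ₀ + Δλ = 38.9240 + 0.0446 = 38.9686 pm

Final frequency:
f' = c/λ' = 299792458/3.8968553e-11 = 7.6931893e+18 Hz

Frequency shift (decrease):
Δf = f₀ - f' = 7.702e+18 - 7.6931893e+18 = 8.811e+15 Hz

(Intermediate values are shown rounded; full precision is carried through to the final answer.)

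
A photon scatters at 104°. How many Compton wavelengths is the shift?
1.2419 λ_C

The Compton shift formula is:
Δλ = λ_C(1 - cos θ)

Dividing both sides by λ_C:
Δλ/λ_C = 1 - cos θ

For θ = 104°:
Δλ/λ_C = 1 - cos(104°)
Δλ/λ_C = 1 - -0.2419
Δλ/λ_C = 1.2419

This means the shift is 1.2419 × λ_C = 3.0133 pm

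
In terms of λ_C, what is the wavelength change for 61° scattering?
0.5152 λ_C

The Compton shift formula is:
Δλ = λ_C(1 - cos θ)

Dividing both sides by λ_C:
Δλ/λ_C = 1 - cos θ

For θ = 61°:
Δλ/λ_C = 1 - cos(61°)
Δλ/λ_C = 1 - 0.4848
Δλ/λ_C = 0.5152

This means the shift is 0.5152 × λ_C = 1.2500 pm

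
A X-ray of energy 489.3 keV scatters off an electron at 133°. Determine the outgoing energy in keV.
187.4300 keV

First convert energy to wavelength:
λ = hc/E, with hc ≈ 1239.842 keV·pm (i.e. 1239.842 eV·nm)

For E = 489.3 keV = 489300 eV:
λ = 1239.842 keV·pm / 489.3 keV
λ = 2.5339 pm

Calculate the Compton shift:
Δλ = λ_C(1 - cos(133°)) = 2.4263 × 1.6820
Δλ = 4.0810 pm

Final wavelength:
λ' = 2.5339 + 4.0810 = 6.6150 pm

Final energy:
E' = hc/λ' = 1239.842 / 6.6150 = 187.4300 keV

(Intermediate values are shown rounded; full precision is carried through to the final answer.)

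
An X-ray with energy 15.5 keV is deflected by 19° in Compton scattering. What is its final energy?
15.4744 keV

First convert energy to wavelength:
λ = hc/E, with hc ≈ 1239.842 keV·pm (i.e. 1239.842 eV·nm)

For E = 15.5 keV = 15500 eV:
λ = 1239.842 keV·pm / 15.5 keV
λ = 79.9898 pm

Calculate the Compton shift:
Δλ = λ_C(1 - cos(19°)) = 2.4263 × 0.0545
Δλ = 0.1322 pm

Final wavelength:
λ' = 79.9898 + 0.1322 = 80.1220 pm

Final energy:
E' = hc/λ' = 1239.842 / 80.1220 = 15.4744 keV

(Intermediate values are shown rounded; full precision is carried through to the final answer.)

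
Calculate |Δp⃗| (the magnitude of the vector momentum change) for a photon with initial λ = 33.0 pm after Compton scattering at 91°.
2.7663e-23 kg·m/s

Photon momentum magnitude is p = h/λ.

Initial momentum:
p₀ = h/λ = 6.6261e-34/3.3000e-11 = 2.0079e-23 kg·m/s

After scattering:
λ' = λ + Δλ = 33.0 + 2.4687 = 35.4687 pm
p' = h/λ' = 6.6261e-34/3.5469e-11 = 1.8681e-23 kg·m/s

Momentum is a vector; the scattered photon's direction makes angle θ = 91° with the incident direction. The magnitude of the vector change Δp⃗ = p⃗₀ − p⃗' is found from the law of cosines:
|Δp⃗|² = p₀² + p'² − 2p₀p'cos θ
|Δp⃗|² = (2.0079e-23)² + (1.8681e-23)² − 2·2.0079e-23·1.8681e-23·cos(91°)
|Δp⃗| = 2.7663e-23 kg·m/s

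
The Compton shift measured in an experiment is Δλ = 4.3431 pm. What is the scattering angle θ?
142.19°

From the Compton formula Δλ = λ_C(1 - cos θ), we can solve for θ:

cos θ = 1 - Δλ/λ_C

Given:
- Δλ = 4.3431 pm
- λ_C = h/(m_e·c) ≈ 2.42631024 pm

cos θ = 1 - 4.3431/2.42631024
cos θ = 1 - 1.790002
cos θ = -0.790002

θ = arccos(-0.790002)
θ = 142.19°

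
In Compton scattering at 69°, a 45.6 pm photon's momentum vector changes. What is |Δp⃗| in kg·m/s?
1.6194e-23 kg·m/s

Photon momentum magnitude is p = h/λ.

Initial momentum:
p₀ = h/λ = 6.6261e-34/4.5600e-11 = 1.4531e-23 kg·m/s

After scattering:
λ' = λ + Δλ = 45.6 + 1.5568 = 47.1568 pm
p' = h/λ' = 6.6261e-34/4.7157e-11 = 1.4051e-23 kg·m/s

Momentum is a vector; the scattered photon's direction makes angle θ = 69° with the incident direction. The magnitude of the vector change Δp⃗ = p⃗₀ − p⃗' is found from the law of cosines:
|Δp⃗|² = p₀² + p'² − 2p₀p'cos θ
|Δp⃗|² = (1.4531e-23)² + (1.4051e-23)² − 2·1.4531e-23·1.4051e-23·cos(69°)
|Δp⃗| = 1.6194e-23 kg·m/s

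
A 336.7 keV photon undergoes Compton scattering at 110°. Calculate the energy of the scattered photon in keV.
178.6904 keV

First convert energy to wavelength:
λ = hc/E, with hc ≈ 1239.842 keV·pm (i.e. 1239.842 eV·nm)

For E = 336.7 keV = 336700 eV:
λ = 1239.842 keV·pm / 336.7 keV
λ = 3.6823 pm

Calculate the Compton shift:
Δλ = λ_C(1 - cos(110°)) = 2.4263 × 1.3420
Δλ = 3.2562 pm

Final wavelength:
λ' = 3.6823 + 3.2562 = 6.9385 pm

Final energy:
E' = hc/λ' = 1239.842 / 6.9385 = 178.6904 keV

(Intermediate values are shown rounded; full precision is carried through to the final answer.)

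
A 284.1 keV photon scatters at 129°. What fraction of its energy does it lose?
0.4753 (or 47.53%)

Calculate initial and final photon energies:

Initial: E₀ = 284.1 keV → λ₀ = 4.3641 pm
Compton shift: Δλ = 3.9532 pm
Final wavelength: λ' = 8.3173 pm
Final energy: E' = 149.0671 keV

Fractional energy loss:
(E₀ - E')/E₀ = (284.1000 - 149.0671)/284.1000
= 135.0329/284.1000
= 0.4753
= 47.53%

(Intermediate values are shown rounded; full precision is carried through to the final answer.)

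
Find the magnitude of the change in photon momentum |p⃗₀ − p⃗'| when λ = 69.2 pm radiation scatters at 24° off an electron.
3.9757e-24 kg·m/s

Photon momentum magnitude is p = h/λ.

Initial momentum:
p₀ = h/λ = 6.6261e-34/6.9200e-11 = 9.5752e-24 kg·m/s

After scattering:
λ' = λ + Δλ = 69.2 + 0.2098 = 69.4098 pm
p' = h/λ' = 6.6261e-34/6.9410e-11 = 9.5463e-24 kg·m/s

Momentum is a vector; the scattered photon's direction makes angle θ = 24° with the incident direction. The magnitude of the vector change Δp⃗ = p⃗₀ − p⃗' is found from the law of cosines:
|Δp⃗|² = p₀² + p'² − 2p₀p'cos θ
|Δp⃗|² = (9.5752e-24)² + (9.5463e-24)² − 2·9.5752e-24·9.5463e-24·cos(24°)
|Δp⃗| = 3.9757e-24 kg·m/s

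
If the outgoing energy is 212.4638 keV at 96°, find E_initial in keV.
392.9002 keV

Convert final energy to wavelength (hc ≈ 1239.842 keV·pm):
λ' = hc/E' = 1239.842 / 212.4638 = 5.8355 pm

Calculate the Compton shift:
Δλ = λ_C(1 - cos(96°))
Δλ = 2.4263 × (1 - cos(96°))
Δλ = 2.6799 pm

Initial wavelength:
λ = λ' - Δλ = 5.8355 - 2.6799 = 3.1556 pm

Initial energy:
E = hc/λ = 1239.842 / 3.1556 = 392.9002 keV

(Intermediate values are shown rounded; full precision is carried through to the final answer.)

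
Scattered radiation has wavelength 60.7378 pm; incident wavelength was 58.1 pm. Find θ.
95.00°

First find the wavelength shift:
Δλ = λ' - λ = 60.7378 - 58.1 = 2.6378 pm

Using Δλ = λ_C(1 - cos θ), with λ_C = h/(m_e·c) ≈ 2.42631024 pm:
cos θ = 1 - Δλ/λ_C
cos θ = 1 - 2.6378/2.42631024
cos θ = -0.087165

θ = arccos(-0.087165)
θ = 95.00°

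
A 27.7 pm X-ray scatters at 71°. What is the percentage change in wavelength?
5.9075%

Calculate the Compton shift:
Δλ = λ_C(1 - cos(71°))
Δλ = 2.4263 × (1 - cos(71°))
Δλ = 2.4263 × 0.6744
Δλ = 1.6364 pm

Percentage change:
(Δλ/λ₀) × 100 = (1.6364/27.7) × 100
= 5.9075%

(Intermediate values are shown rounded; full precision is carried through to the final answer.)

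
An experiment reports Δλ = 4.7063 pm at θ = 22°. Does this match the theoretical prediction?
No, inconsistent

Calculate the expected shift for θ = 22°:

Δλ_expected = λ_C(1 - cos(22°))
Δλ_expected = 2.4263 × (1 - cos(22°))
Δλ_expected = 2.4263 × 0.0728
Δλ_expected = 0.1767 pm

Given shift: 4.7063 pm
Expected shift: 0.1767 pm
Difference: 4.5296 pm

The values do not match. The given shift corresponds to θ ≈ 160.0°, not 22°.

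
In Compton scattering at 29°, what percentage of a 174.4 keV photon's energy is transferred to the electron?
0.0410 (or 4.10%)

Calculate initial and final photon energies:

Initial: E₀ = 174.4 keV → λ₀ = 7.1092 pm
Compton shift: Δλ = 0.3042 pm
Final wavelength: λ' = 7.4134 pm
Final energy: E' = 167.2434 keV

Fractional energy loss:
(E₀ - E')/E₀ = (174.4000 - 167.2434)/174.4000
= 7.1566/174.4000
= 0.0410
= 4.10%

(Intermediate values are shown rounded; full precision is carried through to the final answer.)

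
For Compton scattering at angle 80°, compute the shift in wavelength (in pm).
2.0050 pm

Using the Compton scattering formula:
Δλ = λ_C(1 - cos θ)

where λ_C = h/(m_e·c) ≈ 2.4263 pm is the Compton wavelength of an electron.

For θ = 80°:
cos(80°) = 0.1736
1 - cos(80°) = 0.8264

Δλ = 2.4263 × 0.8264
Δλ = 2.0050 pm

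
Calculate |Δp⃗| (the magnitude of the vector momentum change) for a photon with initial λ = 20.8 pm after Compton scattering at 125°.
5.2181e-23 kg·m/s

Photon momentum magnitude is p = h/λ.

Initial momentum:
p₀ = h/λ = 6.6261e-34/2.0800e-11 = 3.1856e-23 kg·m/s

After scattering:
λ' = λ + Δλ = 20.8 + 3.8180 = 24.6180 pm
p' = h/λ' = 6.6261e-34/2.4618e-11 = 2.6916e-23 kg·m/s

Momentum is a vector; the scattered photon's direction makes angle θ = 125° with the incident direction. The magnitude of the vector change Δp⃗ = p⃗₀ − p⃗' is found from the law of cosines:
|Δp⃗|² = p₀² + p'² − 2p₀p'cos θ
|Δp⃗|² = (3.1856e-23)² + (2.6916e-23)² − 2·3.1856e-23·2.6916e-23·cos(125°)
|Δp⃗| = 5.2181e-23 kg·m/s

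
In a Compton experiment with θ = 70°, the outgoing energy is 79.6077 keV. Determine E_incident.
88.6999 keV

Convert final energy to wavelength (hc ≈ 1239.842 keV·pm):
λ' = hc/E' = 1239.842 / 79.6077 = 15.5744 pm

Calculate the Compton shift:
Δλ = λ_C(1 - cos(70°))
Δλ = 2.4263 × (1 - cos(70°))
Δλ = 1.5965 pm

Initial wavelength:
λ = λ' - Δλ = 15.5744 - 1.5965 = 13.9779 pm

Initial energy:
E = hc/λ = 1239.842 / 13.9779 = 88.6999 keV

(Intermediate values are shown rounded; full precision is carried through to the final answer.)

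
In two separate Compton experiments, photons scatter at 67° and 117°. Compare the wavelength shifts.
117° produces the larger shift by a factor of 2.386

Calculate both shifts using Δλ = λ_C(1 - cos θ):

For θ₁ = 67°:
Δλ₁ = 2.4263 × (1 - cos(67°))
Δλ₁ = 2.4263 × 0.6093
Δλ₁ = 1.4783 pm

For θ₂ = 117°:
Δλ₂ = 2.4263 × (1 - cos(117°))
Δλ₂ = 2.4263 × 1.4540
Δλ₂ = 3.5278 pm

The 117° angle produces the larger shift.
Ratio: 3.5278/1.4783 = 2.386

(Intermediate values are shown rounded; full precision is carried through to the final answer.)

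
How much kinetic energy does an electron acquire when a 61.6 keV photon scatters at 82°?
5.7913 keV

By energy conservation: K_e = E_initial - E_final

First find the scattered photon energy:
Initial wavelength: λ = hc/E = 20.1273 pm
Compton shift: Δλ = λ_C(1 - cos(82°)) = 2.0886 pm
Final wavelength: λ' = 20.1273 + 2.0886 = 22.2159 pm
Final photon energy: E' = hc/λ' = 55.8087 keV

Electron kinetic energy:
K_e = E - E' = 61.6000 - 55.8087 = 5.7913 keV

(Intermediate values are shown rounded; full precision is carried through to the final answer.)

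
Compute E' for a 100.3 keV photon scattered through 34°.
97.0435 keV

First convert energy to wavelength:
λ = hc/E, with hc ≈ 1239.842 keV·pm (i.e. 1239.842 eV·nm)

For E = 100.3 keV = 100300 eV:
λ = 1239.842 keV·pm / 100.3 keV
λ = 12.3613 pm

Calculate the Compton shift:
Δλ = λ_C(1 - cos(34°)) = 2.4263 × 0.1710
Δλ = 0.4148 pm

Final wavelength:
λ' = 12.3613 + 0.4148 = 12.7761 pm

Final energy:
E' = hc/λ' = 1239.842 / 12.7761 = 97.0435 keV

(Intermediate values are shown rounded; full precision is carried through to the final answer.)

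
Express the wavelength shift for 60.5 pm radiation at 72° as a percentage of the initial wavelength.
2.7711%

Calculate the Compton shift:
Δλ = λ_C(1 - cos(72°))
Δλ = 2.4263 × (1 - cos(72°))
Δλ = 2.4263 × 0.6910
Δλ = 1.6765 pm

Percentage change:
(Δλ/λ₀) × 100 = (1.6765/60.5) × 100
= 2.7711%

(Intermediate values are shown rounded; full precision is carried through to the final answer.)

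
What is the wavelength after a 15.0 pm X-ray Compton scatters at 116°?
18.4899 pm

Using the Compton scattering formula:
λ' = λ + Δλ = λ + λ_C(1 - cos θ)

Given:
- Initial wavelength λ = 15.0 pm
- Scattering angle θ = 116°
- Compton wavelength λ_C ≈ 2.4263 pm

Calculate the shift:
Δλ = 2.4263 × (1 - cos(116°))
Δλ = 2.4263 × 1.4384
Δλ = 3.4899 pm

Final wavelength:
λ' = 15.0 + 3.4899 = 18.4899 pm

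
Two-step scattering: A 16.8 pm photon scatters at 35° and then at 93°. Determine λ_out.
19.7921 pm

Apply Compton shift twice:

First scattering at θ₁ = 35°:
Δλ₁ = λ_C(1 - cos(35°))
Δλ₁ = 2.4263 × 0.1808
Δλ₁ = 0.4388 pm

After first scattering:
λ₁ = 16.8 + 0.4388 = 17.2388 pm

Second scattering at θ₂ = 93°:
Δλ₂ = λ_C(1 - cos(93°))
Δλ₂ = 2.4263 × 1.0523
Δλ₂ = 2.5533 pm

Final wavelength:
λ₂ = 17.2388 + 2.5533 = 19.7921 pm

Total shift: Δλ_total = 0.4388 + 2.5533 = 2.9921 pm

(Intermediate values are shown rounded; full precision is carried through to the final answer.)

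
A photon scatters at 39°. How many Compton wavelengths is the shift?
0.2229 λ_C

The Compton shift formula is:
Δλ = λ_C(1 - cos θ)

Dividing both sides by λ_C:
Δλ/λ_C = 1 - cos θ

For θ = 39°:
Δλ/λ_C = 1 - cos(39°)
Δλ/λ_C = 1 - 0.7771
Δλ/λ_C = 0.2229

This means the shift is 0.2229 × λ_C = 0.5407 pm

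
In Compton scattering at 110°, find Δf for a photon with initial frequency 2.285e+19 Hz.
4.543e+18 Hz (decrease)

Convert frequency to wavelength (c = 299792458 m/s):
λ₀ = c/f₀ = 299792458/2.285e+19 = 1.3120020e-11 m = 13.1200 pm

Calculate Compton shift:
Δλ = λ_C(1 - cos(110°)) = 3.2562 pm

Final wavelength:
λ' = λ₀ + Δλ = 13.1200 + 3.2562 = 16.3762 pm

Final frequency:
f' = c/λ' = 299792458/1.6376177e-11 = 1.8306620e+19 Hz

Frequency shift (decrease):
Δf = f₀ - f' = 2.285e+19 - 1.8306620e+19 = 4.543e+18 Hz

(Intermediate values are shown rounded; full precision is carried through to the final answer.)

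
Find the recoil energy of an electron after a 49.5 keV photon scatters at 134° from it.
6.9801 keV

By energy conservation: K_e = E_initial - E_final

First find the scattered photon energy:
Initial wavelength: λ = hc/E = 25.0473 pm
Compton shift: Δλ = λ_C(1 - cos(134°)) = 4.1118 pm
Final wavelength: λ' = 25.0473 + 4.1118 = 29.1591 pm
Final photon energy: E' = hc/λ' = 42.5199 keV

Electron kinetic energy:
K_e = E - E' = 49.5000 - 42.5199 = 6.9801 keV

(Intermediate values are shown rounded; full precision is carried through to the final answer.)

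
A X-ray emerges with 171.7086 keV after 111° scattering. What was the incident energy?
315.8998 keV

Convert final energy to wavelength (hc ≈ 1239.842 keV·pm):
λ' = hc/E' = 1239.842 / 171.7086 = 7.2206 pm

Calculate the Compton shift:
Δλ = λ_C(1 - cos(111°))
Δλ = 2.4263 × (1 - cos(111°))
Δλ = 3.2958 pm

Initial wavelength:
λ = λ' - Δλ = 7.2206 - 3.2958 = 3.9248 pm

Initial energy:
E = hc/λ = 1239.842 / 3.9248 = 315.8998 keV

(Intermediate values are shown rounded; full precision is carried through to the final answer.)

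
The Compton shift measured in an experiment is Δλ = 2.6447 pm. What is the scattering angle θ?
95.16°

From the Compton formula Δλ = λ_C(1 - cos θ), we can solve for θ:

cos θ = 1 - Δλ/λ_C

Given:
- Δλ = 2.6447 pm
- λ_C = h/(m_e·c) ≈ 2.42631024 pm

cos θ = 1 - 2.6447/2.42631024
cos θ = 1 - 1.090009
cos θ = -0.090009

θ = arccos(-0.090009)
θ = 95.16°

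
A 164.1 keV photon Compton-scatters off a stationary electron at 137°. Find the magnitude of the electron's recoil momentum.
1.3453e-22 kg·m/s

The electron is initially at rest, so by conservation of momentum:
p⃗_e = p⃗₀ − p⃗'  (incident photon momentum minus scattered photon momentum)

Photon momentum magnitudes (p = h/λ = E/c):
λ₀ = hc/E₀ = 7.5554 pm → p₀ = h/λ₀ = 8.7700e-23 kg·m/s
Δλ = λ_C(1 − cos 137°) = 4.2008 pm
λ' = 11.7562 pm → p' = h/λ' = 5.6362e-23 kg·m/s

The scattered photon makes angle θ = 137° with the incident direction, so by the law of cosines:
|p⃗_e|² = p₀² + p'² − 2p₀p'cos θ
|p⃗_e|² = (8.7700e-23)² + (5.6362e-23)² − 2·8.7700e-23·5.6362e-23·cos(137°)
|p⃗_e| = 1.3453e-22 kg·m/s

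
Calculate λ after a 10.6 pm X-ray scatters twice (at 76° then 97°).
15.1613 pm

Apply Compton shift twice:

First scattering at θ₁ = 76°:
Δλ₁ = λ_C(1 - cos(76°))
Δλ₁ = 2.4263 × 0.7581
Δλ₁ = 1.8393 pm

After first scattering:
λ₁ = 10.6 + 1.8393 = 12.4393 pm

Second scattering at θ₂ = 97°:
Δλ₂ = λ_C(1 - cos(97°))
Δλ₂ = 2.4263 × 1.1219
Δλ₂ = 2.7220 pm

Final wavelength:
λ₂ = 12.4393 + 2.7220 = 15.1613 pm

Total shift: Δλ_total = 1.8393 + 2.7220 = 4.5613 pm

(Intermediate values are shown rounded; full precision is carried through to the final answer.)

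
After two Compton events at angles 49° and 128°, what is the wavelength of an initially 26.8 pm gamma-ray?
31.5546 pm

Apply Compton shift twice:

First scattering at θ₁ = 49°:
Δλ₁ = λ_C(1 - cos(49°))
Δλ₁ = 2.4263 × 0.3439
Δλ₁ = 0.8345 pm

After first scattering:
λ₁ = 26.8 + 0.8345 = 27.6345 pm

Second scattering at θ₂ = 128°:
Δλ₂ = λ_C(1 - cos(128°))
Δλ₂ = 2.4263 × 1.6157
Δλ₂ = 3.9201 pm

Final wavelength:
λ₂ = 27.6345 + 3.9201 = 31.5546 pm

Total shift: Δλ_total = 0.8345 + 3.9201 = 4.7546 pm

(Intermediate values are shown rounded; full precision is carried through to the final answer.)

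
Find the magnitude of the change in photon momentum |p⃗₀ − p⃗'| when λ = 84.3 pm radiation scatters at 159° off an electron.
1.5050e-23 kg·m/s

Photon momentum magnitude is p = h/λ.

Initial momentum:
p₀ = h/λ = 6.6261e-34/8.4300e-11 = 7.8601e-24 kg·m/s

After scattering:
λ' = λ + Δλ = 84.3 + 4.6915 = 88.9915 pm
p' = h/λ' = 6.6261e-34/8.8991e-11 = 7.4457e-24 kg·m/s

Momentum is a vector; the scattered photon's direction makes angle θ = 159° with the incident direction. The magnitude of the vector change Δp⃗ = p⃗₀ − p⃗' is found from the law of cosines:
|Δp⃗|² = p₀² + p'² − 2p₀p'cos θ
|Δp⃗|² = (7.8601e-24)² + (7.4457e-24)² − 2·7.8601e-24·7.4457e-24·cos(159°)
|Δp⃗| = 1.5050e-23 kg·m/s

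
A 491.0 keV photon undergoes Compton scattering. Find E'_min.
168.0513 keV (at θ = 180°)

The scattered photon has minimum energy when its wavelength is maximum, i.e., when the Compton shift Δλ = λ_C(1 − cos θ) is maximum. This occurs at θ = 180° (backscattering), giving Δλ_max = 2λ_C = 4.8526 pm.

Initial wavelength: λ₀ = hc/E₀ = 2.5251 pm
Maximum final wavelength: λ'_max = λ₀ + 2λ_C = 2.5251 + 4.8526 = 7.3778 pm
Minimum final energy: E'_min = hc/λ'_max = 168.0513 keV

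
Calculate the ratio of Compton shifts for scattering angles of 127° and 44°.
127° produces the larger shift by a factor of 5.707

Calculate both shifts using Δλ = λ_C(1 - cos θ):

For θ₁ = 44°:
Δλ₁ = 2.4263 × (1 - cos(44°))
Δλ₁ = 2.4263 × 0.2807
Δλ₁ = 0.6810 pm

For θ₂ = 127°:
Δλ₂ = 2.4263 × (1 - cos(127°))
Δλ₂ = 2.4263 × 1.6018
Δλ₂ = 3.8865 pm

The 127° angle produces the larger shift.
Ratio: 3.8865/0.6810 = 5.707

(Intermediate values are shown rounded; full precision is carried through to the final answer.)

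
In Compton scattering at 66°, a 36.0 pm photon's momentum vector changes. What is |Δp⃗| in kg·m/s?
1.9673e-23 kg·m/s

Photon momentum magnitude is p = h/λ.

Initial momentum:
p₀ = h/λ = 6.6261e-34/3.6000e-11 = 1.8406e-23 kg·m/s

After scattering:
λ' = λ + Δλ = 36.0 + 1.4394 = 37.4394 pm
p' = h/λ' = 6.6261e-34/3.7439e-11 = 1.7698e-23 kg·m/s

Momentum is a vector; the scattered photon's direction makes angle θ = 66° with the incident direction. The magnitude of the vector change Δp⃗ = p⃗₀ − p⃗' is found from the law of cosines:
|Δp⃗|² = p₀² + p'² − 2p₀p'cos θ
|Δp⃗|² = (1.8406e-23)² + (1.7698e-23)² − 2·1.8406e-23·1.7698e-23·cos(66°)
|Δp⃗| = 1.9673e-23 kg·m/s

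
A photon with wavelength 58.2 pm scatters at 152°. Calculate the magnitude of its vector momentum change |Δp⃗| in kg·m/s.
2.1291e-23 kg·m/s

Photon momentum magnitude is p = h/λ.

Initial momentum:
p₀ = h/λ = 6.6261e-34/5.8200e-11 = 1.1385e-23 kg·m/s

After scattering:
λ' = λ + Δλ = 58.2 + 4.5686 = 62.7686 pm
p' = h/λ' = 6.6261e-34/6.2769e-11 = 1.0556e-23 kg·m/s

Momentum is a vector; the scattered photon's direction makes angle θ = 152° with the incident direction. The magnitude of the vector change Δp⃗ = p⃗₀ − p⃗' is found from the law of cosines:
|Δp⃗|² = p₀² + p'² − 2p₀p'cos θ
|Δp⃗|² = (1.1385e-23)² + (1.0556e-23)² − 2·1.1385e-23·1.0556e-23·cos(152°)
|Δp⃗| = 2.1291e-23 kg·m/s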